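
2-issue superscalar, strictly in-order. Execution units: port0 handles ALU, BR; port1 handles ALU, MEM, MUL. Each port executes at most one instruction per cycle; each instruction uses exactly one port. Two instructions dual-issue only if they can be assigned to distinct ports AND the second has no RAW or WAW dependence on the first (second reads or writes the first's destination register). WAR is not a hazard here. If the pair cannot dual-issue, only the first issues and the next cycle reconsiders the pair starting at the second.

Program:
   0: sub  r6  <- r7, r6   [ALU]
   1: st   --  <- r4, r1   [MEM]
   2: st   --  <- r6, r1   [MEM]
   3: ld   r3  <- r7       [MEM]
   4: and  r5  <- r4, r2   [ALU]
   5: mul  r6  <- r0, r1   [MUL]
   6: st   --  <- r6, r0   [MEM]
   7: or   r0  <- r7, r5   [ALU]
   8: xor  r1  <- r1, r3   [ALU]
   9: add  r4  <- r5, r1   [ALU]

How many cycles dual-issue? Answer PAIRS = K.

#0 head=0: sub.ALU st.MEM i0+i1 dual
#1 head=2: st.MEM i2 no-port MEM/MEM
#2 head=3: ld.MEM and.ALU i3+i4 dual
#3 head=5: mul.MUL i5 no-port MUL/MEM
#4 head=6: st.MEM or.ALU i6+i7 dual
#5 head=8: xor.ALU i8 RAW r1
#6 head=9: add.ALU i9 tail

PAIRS = 3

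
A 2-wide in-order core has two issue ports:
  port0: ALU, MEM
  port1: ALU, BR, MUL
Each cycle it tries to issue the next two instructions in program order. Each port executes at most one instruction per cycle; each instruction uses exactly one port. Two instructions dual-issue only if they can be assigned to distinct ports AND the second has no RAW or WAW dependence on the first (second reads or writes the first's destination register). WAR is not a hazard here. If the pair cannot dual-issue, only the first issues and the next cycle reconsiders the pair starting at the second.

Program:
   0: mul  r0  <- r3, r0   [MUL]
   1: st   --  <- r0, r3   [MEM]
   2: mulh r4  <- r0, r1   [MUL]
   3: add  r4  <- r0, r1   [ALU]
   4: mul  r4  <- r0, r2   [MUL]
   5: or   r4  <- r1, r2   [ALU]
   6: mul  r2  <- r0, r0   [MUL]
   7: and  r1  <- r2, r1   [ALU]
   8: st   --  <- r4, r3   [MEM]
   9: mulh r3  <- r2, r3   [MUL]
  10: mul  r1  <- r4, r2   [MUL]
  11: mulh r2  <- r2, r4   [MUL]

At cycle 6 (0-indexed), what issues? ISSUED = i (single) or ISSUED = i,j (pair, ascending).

ISSUED = 9

#0 head=0: mul i0 RAW r0
#1 head=1: st;mulh i1/i2 2-wide
#2 head=3: add i3 WAW r4
#3 head=4: mul i4 WAW r4
#4 head=5: or;mul i5/i6 2-wide
#5 head=7: and;st i7/i8 2-wide
#6 head=9: mulh i9 no-port MUL/MUL
#7 head=10: mul i10 no-port MUL/MUL
#8 head=11: mulh i11 tail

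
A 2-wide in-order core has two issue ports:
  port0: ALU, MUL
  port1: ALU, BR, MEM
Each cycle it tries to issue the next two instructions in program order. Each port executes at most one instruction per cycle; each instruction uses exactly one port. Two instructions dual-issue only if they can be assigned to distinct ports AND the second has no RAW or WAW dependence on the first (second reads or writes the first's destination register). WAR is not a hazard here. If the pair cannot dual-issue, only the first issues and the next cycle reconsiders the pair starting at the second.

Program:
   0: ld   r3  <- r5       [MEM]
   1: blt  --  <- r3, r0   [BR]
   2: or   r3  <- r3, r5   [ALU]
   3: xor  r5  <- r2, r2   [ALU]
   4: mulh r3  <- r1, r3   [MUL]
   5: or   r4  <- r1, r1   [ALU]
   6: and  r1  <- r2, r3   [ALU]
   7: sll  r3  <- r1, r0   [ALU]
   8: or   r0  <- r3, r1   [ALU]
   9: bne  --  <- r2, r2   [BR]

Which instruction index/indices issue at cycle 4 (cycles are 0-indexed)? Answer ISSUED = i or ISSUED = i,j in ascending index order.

t=0 i0:ld ; no-port MEM/BR
t=1 i1+i2:blt;or ; pair
t=2 i3+i4:xor;mulh ; pair
t=3 i5+i6:or;and ; pair
t=4 i7:sll ; RAW r3
t=5 i8+i9:or;bne ; pair

ISSUED = 7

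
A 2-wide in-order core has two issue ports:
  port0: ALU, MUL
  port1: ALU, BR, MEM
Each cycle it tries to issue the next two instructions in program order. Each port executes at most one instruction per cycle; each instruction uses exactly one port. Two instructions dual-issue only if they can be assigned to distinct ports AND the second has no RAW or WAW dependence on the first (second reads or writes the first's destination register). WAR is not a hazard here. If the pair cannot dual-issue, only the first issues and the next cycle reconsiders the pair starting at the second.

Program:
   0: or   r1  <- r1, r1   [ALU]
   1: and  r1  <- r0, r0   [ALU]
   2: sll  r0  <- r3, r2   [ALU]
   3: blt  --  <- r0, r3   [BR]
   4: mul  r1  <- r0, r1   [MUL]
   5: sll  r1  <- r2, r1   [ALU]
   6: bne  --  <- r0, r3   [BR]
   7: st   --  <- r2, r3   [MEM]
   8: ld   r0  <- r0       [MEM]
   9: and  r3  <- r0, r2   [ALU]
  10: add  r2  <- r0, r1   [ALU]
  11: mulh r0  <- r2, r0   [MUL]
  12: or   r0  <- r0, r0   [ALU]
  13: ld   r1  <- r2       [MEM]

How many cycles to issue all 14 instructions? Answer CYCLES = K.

t=0 i0:or ; WAW r1
t=1 i1/i2:and/sll ; pair
t=2 i3/i4:blt/mul ; pair
t=3 i5/i6:sll/bne ; pair
t=4 i7:st ; no-port MEM/MEM
t=5 i8:ld ; RAW r0
t=6 i9/i10:and/add ; pair
t=7 i11:mulh ; RAW+WAW r0
t=8 i12/i13:or/ld ; pair

CYCLES = 9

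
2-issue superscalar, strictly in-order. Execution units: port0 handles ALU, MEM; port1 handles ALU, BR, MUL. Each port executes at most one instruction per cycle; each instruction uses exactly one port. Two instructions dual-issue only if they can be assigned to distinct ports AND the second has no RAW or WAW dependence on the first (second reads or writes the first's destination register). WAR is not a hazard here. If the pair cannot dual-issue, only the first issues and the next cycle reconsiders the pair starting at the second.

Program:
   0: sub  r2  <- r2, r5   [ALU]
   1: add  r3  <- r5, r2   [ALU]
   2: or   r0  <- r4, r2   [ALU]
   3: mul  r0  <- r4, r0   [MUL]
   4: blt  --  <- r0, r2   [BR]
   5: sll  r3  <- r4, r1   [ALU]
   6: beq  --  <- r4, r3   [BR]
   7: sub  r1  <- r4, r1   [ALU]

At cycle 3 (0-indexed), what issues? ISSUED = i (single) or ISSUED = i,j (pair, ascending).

  cy0 -> i0 (sub) RAW r2
  cy1 -> i1,i2 (add/or) 2-wide
  cy2 -> i3 (mul) no-port MUL/BR
  cy3 -> i4,i5 (blt/sll) 2-wide
  cy4 -> i6,i7 (beq/sub) 2-wide

ISSUED = 4,5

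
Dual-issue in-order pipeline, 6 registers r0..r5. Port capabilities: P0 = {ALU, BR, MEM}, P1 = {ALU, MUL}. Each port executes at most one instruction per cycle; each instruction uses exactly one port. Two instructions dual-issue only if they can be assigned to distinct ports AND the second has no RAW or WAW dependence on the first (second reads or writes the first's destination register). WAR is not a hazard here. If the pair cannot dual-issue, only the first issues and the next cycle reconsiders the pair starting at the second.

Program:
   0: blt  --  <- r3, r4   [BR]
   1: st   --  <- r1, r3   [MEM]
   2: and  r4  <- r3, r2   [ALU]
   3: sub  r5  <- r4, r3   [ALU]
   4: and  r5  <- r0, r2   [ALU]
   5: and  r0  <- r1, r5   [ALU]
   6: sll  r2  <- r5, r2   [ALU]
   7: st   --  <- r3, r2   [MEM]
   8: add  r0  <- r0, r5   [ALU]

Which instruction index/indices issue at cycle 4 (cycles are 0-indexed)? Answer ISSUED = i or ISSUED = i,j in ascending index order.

t=0 i0:blt.BR ; no-port BR/MEM
t=1 i1/i2:st.MEM+and.ALU ; pair
t=2 i3:sub.ALU ; WAW r5
t=3 i4:and.ALU ; RAW r5
t=4 i5/i6:and.ALU+sll.ALU ; pair
t=5 i7/i8:st.MEM+add.ALU ; pair

ISSUED = 5,6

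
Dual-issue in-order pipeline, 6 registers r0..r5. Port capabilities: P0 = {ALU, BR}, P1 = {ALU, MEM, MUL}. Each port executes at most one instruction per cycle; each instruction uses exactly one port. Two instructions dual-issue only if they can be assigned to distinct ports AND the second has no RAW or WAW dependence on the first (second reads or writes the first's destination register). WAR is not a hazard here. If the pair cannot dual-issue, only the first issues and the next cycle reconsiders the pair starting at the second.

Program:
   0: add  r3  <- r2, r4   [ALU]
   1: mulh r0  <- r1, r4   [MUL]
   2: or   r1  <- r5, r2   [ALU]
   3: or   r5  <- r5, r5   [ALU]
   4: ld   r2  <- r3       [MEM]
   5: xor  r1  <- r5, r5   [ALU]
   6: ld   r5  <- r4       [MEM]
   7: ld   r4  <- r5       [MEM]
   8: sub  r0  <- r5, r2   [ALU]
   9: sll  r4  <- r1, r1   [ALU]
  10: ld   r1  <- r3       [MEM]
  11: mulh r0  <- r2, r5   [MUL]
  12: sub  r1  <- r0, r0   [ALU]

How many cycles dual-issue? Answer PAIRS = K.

PAIRS = 5

t=0 i0/i1:add.ALU+mulh.MUL ; pair
t=1 i2/i3:or.ALU+or.ALU ; pair
t=2 i4/i5:ld.MEM+xor.ALU ; pair
t=3 i6:ld.MEM ; no-port MEM/MEM
t=4 i7/i8:ld.MEM+sub.ALU ; pair
t=5 i9/i10:sll.ALU+ld.MEM ; pair
t=6 i11:mulh.MUL ; RAW r0
t=7 i12:sub.ALU ; tail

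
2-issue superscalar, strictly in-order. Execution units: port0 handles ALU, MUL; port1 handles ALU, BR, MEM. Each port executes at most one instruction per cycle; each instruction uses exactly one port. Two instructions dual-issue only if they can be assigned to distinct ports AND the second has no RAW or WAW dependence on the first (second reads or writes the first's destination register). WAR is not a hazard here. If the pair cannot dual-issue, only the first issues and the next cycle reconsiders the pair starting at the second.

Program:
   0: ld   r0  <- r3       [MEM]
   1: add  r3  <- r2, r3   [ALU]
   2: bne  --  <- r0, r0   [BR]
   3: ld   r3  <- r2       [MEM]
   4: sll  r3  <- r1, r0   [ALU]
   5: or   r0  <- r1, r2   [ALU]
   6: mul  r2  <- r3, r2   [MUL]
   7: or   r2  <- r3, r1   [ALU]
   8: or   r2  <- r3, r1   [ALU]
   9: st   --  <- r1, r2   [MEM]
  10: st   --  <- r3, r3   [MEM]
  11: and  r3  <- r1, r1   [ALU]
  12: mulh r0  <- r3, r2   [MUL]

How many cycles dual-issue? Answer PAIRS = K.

PAIRS = 3

t=0 i0+i1:ld/add ; dual
t=1 i2:bne ; no-port BR/MEM
t=2 i3:ld ; WAW r3
t=3 i4+i5:sll/or ; dual
t=4 i6:mul ; WAW r2
t=5 i7:or ; WAW r2
t=6 i8:or ; RAW r2
t=7 i9:st ; no-port MEM/MEM
t=8 i10+i11:st/and ; dual
t=9 i12:mulh ; tail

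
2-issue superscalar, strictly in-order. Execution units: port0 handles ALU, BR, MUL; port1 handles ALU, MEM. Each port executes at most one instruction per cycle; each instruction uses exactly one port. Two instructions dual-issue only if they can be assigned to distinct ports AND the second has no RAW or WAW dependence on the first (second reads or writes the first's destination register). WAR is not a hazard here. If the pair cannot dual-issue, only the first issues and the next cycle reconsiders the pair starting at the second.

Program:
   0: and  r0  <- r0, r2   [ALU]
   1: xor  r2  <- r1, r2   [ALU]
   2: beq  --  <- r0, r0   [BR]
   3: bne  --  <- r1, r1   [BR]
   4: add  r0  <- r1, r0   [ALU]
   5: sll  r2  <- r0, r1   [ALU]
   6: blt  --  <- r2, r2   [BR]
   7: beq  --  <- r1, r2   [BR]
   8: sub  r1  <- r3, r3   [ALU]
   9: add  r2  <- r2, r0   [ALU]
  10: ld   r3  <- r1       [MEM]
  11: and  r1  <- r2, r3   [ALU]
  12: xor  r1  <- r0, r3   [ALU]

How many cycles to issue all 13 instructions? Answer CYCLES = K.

t=0 i0+i1:and+xor ; dual
t=1 i2:beq ; no-port BR/BR
t=2 i3+i4:bne+add ; dual
t=3 i5:sll ; RAW r2
t=4 i6:blt ; no-port BR/BR
t=5 i7+i8:beq+sub ; dual
t=6 i9+i10:add+ld ; dual
t=7 i11:and ; WAW r1
t=8 i12:xor ; tail

CYCLES = 9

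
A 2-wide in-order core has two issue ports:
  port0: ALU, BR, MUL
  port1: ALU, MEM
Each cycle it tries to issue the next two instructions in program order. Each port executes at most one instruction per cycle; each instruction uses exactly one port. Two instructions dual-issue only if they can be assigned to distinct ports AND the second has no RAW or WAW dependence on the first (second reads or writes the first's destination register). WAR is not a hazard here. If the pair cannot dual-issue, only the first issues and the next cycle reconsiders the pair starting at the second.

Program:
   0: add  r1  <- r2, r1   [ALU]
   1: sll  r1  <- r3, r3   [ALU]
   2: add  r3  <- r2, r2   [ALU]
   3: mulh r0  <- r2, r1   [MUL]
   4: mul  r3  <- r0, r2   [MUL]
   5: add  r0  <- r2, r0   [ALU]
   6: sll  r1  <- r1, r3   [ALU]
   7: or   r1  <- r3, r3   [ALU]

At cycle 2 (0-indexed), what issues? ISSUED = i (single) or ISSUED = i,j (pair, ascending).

[0] i0  add  -- WAW r1
[1] i1&i2  sll+add  -- dual
[2] i3  mulh  -- no-port MUL/MUL
[3] i4&i5  mul+add  -- dual
[4] i6  sll  -- WAW r1
[5] i7  or  -- tail

ISSUED = 3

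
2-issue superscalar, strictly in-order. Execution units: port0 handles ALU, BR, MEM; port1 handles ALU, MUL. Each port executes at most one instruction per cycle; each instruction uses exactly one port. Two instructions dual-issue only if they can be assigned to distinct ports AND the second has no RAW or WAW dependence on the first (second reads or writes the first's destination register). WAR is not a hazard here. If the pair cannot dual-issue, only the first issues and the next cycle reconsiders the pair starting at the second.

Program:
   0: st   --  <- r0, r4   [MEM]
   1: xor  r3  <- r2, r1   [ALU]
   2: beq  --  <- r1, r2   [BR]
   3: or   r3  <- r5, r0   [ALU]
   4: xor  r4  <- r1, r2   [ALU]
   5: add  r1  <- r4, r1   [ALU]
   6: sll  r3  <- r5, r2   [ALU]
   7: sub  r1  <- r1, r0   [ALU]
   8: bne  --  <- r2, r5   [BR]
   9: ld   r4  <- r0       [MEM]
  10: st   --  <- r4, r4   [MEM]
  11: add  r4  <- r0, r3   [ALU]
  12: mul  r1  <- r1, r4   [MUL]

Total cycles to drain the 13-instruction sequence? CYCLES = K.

CYCLES = 8

  cy0 -> i0,i1 (st+xor) pair
  cy1 -> i2,i3 (beq+or) pair
  cy2 -> i4 (xor) RAW r4
  cy3 -> i5,i6 (add+sll) pair
  cy4 -> i7,i8 (sub+bne) pair
  cy5 -> i9 (ld) no-port MEM/MEM
  cy6 -> i10,i11 (st+add) pair
  cy7 -> i12 (mul) tail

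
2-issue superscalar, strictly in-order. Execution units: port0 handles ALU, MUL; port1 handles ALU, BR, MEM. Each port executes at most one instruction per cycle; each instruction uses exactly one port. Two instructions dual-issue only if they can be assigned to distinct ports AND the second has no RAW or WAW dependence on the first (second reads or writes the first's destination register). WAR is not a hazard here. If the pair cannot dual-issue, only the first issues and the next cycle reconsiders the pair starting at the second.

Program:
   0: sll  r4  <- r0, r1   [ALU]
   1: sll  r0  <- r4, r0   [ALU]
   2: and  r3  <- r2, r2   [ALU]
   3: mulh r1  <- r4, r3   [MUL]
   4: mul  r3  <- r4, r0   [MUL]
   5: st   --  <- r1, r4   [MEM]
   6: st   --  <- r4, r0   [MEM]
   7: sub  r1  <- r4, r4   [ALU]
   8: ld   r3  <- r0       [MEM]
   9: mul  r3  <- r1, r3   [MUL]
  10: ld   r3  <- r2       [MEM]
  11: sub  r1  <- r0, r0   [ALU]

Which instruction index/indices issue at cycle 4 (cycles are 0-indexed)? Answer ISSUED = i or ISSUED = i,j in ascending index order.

t=0 i0:sll ; RAW r4
t=1 i1/i2:sll/and ; dual
t=2 i3:mulh ; no-port MUL/MUL
t=3 i4/i5:mul/st ; dual
t=4 i6/i7:st/sub ; dual
t=5 i8:ld ; RAW+WAW r3
t=6 i9:mul ; WAW r3
t=7 i10/i11:ld/sub ; dual

ISSUED = 6,7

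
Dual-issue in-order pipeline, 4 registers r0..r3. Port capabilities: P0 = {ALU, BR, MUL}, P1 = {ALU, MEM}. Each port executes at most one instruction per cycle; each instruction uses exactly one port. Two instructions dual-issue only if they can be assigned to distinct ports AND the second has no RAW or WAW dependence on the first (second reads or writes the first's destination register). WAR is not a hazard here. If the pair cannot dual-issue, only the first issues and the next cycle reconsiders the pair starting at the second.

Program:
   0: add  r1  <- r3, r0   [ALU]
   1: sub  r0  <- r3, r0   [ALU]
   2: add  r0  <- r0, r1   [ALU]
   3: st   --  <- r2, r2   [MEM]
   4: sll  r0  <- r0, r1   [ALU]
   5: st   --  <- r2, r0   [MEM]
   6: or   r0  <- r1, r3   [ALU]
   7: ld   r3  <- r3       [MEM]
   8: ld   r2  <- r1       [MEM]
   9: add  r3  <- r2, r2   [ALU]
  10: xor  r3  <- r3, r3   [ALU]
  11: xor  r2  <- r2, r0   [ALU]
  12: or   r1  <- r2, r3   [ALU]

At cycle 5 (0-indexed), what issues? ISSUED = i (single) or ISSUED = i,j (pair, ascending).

ISSUED = 8

  cy0 -> i0,i1 (add sub) pair
  cy1 -> i2,i3 (add st) pair
  cy2 -> i4 (sll) RAW r0
  cy3 -> i5,i6 (st or) pair
  cy4 -> i7 (ld) no-port MEM/MEM
  cy5 -> i8 (ld) RAW r2
  cy6 -> i9 (add) RAW+WAW r3
  cy7 -> i10,i11 (xor xor) pair
  cy8 -> i12 (or) tail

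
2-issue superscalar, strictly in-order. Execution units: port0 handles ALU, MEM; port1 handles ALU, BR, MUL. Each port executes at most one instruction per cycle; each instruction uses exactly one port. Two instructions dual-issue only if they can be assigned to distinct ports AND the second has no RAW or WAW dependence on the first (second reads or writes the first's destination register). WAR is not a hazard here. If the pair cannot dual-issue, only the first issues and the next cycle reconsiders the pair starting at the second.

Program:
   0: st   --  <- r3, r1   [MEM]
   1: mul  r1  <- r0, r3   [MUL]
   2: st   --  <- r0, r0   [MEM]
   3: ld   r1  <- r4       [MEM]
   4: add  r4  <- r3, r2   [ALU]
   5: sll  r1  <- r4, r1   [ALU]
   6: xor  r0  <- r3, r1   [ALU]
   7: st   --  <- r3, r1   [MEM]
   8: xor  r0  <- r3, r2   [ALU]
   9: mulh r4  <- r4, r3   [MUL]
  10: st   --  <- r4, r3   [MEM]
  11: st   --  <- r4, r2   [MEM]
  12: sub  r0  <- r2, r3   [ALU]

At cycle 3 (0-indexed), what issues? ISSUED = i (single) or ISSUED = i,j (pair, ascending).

  cy0 -> i0/i1 (st.MEM+mul.MUL) pair
  cy1 -> i2 (st.MEM) no-port MEM/MEM
  cy2 -> i3/i4 (ld.MEM+add.ALU) pair
  cy3 -> i5 (sll.ALU) RAW r1
  cy4 -> i6/i7 (xor.ALU+st.MEM) pair
  cy5 -> i8/i9 (xor.ALU+mulh.MUL) pair
  cy6 -> i10 (st.MEM) no-port MEM/MEM
  cy7 -> i11/i12 (st.MEM+sub.ALU) pair

ISSUED = 5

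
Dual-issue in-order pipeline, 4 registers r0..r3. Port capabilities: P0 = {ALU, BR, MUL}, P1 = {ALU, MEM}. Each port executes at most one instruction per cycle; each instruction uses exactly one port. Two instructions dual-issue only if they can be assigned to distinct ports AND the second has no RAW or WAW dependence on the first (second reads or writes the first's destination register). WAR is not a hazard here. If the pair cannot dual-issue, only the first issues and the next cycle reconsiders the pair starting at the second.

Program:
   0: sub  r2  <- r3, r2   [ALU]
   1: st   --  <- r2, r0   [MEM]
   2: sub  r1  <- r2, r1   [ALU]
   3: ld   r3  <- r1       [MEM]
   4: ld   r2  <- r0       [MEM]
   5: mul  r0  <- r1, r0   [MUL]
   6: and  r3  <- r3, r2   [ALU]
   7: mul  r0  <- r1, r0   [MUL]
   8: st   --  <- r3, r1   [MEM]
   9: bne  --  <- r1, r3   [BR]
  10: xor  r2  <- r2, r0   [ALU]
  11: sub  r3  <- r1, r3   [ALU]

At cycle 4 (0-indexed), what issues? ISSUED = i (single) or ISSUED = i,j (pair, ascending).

#0 head=0: sub.ALU i0 RAW r2
#1 head=1: st.MEM+sub.ALU i1&i2 2-wide
#2 head=3: ld.MEM i3 no-port MEM/MEM
#3 head=4: ld.MEM+mul.MUL i4&i5 2-wide
#4 head=6: and.ALU+mul.MUL i6&i7 2-wide
#5 head=8: st.MEM+bne.BR i8&i9 2-wide
#6 head=10: xor.ALU+sub.ALU i10&i11 2-wide

ISSUED = 6,7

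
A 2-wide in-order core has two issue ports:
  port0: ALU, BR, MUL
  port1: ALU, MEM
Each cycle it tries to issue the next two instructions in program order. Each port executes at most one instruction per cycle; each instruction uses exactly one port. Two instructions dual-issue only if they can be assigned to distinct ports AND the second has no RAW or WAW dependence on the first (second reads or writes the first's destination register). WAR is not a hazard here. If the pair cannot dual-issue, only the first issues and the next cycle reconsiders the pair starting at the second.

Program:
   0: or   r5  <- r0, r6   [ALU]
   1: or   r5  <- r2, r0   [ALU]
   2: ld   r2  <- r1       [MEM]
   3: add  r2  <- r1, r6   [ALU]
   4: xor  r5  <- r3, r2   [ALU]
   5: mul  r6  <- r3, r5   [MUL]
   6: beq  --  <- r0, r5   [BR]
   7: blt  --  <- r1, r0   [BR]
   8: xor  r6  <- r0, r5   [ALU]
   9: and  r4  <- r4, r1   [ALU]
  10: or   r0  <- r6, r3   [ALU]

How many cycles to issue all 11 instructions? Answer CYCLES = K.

CYCLES = 8

c0: i0 or  WAW r5
c1: i1&i2 or/ld  2-wide
c2: i3 add  RAW r2
c3: i4 xor  RAW r5
c4: i5 mul  no-port MUL/BR
c5: i6 beq  no-port BR/BR
c6: i7&i8 blt/xor  2-wide
c7: i9&i10 and/or  2-wide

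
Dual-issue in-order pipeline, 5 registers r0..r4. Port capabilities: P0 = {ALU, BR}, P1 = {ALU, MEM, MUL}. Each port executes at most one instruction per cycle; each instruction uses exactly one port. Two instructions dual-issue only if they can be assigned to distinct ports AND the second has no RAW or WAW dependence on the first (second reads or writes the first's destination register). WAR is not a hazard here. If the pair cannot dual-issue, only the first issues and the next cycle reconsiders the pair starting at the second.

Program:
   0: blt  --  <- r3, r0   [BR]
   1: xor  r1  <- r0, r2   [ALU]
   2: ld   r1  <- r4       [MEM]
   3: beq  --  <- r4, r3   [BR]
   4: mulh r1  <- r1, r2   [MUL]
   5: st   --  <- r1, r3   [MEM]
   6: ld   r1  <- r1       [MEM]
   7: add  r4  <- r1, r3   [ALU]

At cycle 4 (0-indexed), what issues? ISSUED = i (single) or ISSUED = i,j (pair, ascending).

#0 head=0: blt.BR xor.ALU i0&i1 pair
#1 head=2: ld.MEM beq.BR i2&i3 pair
#2 head=4: mulh.MUL i4 no-port MUL/MEM
#3 head=5: st.MEM i5 no-port MEM/MEM
#4 head=6: ld.MEM i6 RAW r1
#5 head=7: add.ALU i7 tail

ISSUED = 6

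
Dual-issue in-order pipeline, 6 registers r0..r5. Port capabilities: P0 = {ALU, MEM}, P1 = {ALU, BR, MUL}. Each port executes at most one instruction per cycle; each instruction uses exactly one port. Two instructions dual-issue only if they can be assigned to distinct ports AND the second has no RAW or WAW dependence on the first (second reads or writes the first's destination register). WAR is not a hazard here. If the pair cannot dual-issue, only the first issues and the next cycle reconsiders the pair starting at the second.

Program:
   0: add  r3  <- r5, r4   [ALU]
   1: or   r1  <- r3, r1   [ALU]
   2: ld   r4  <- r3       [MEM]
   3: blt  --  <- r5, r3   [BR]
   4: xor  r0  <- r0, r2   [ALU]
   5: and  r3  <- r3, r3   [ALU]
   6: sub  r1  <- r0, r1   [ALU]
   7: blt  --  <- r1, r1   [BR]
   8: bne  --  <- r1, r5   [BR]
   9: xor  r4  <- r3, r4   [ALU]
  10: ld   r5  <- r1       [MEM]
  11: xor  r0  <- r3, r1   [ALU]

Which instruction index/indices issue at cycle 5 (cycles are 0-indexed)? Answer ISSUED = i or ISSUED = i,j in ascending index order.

ISSUED = 8,9

c0: i0 add  RAW r3
c1: i1&i2 or;ld  pair
c2: i3&i4 blt;xor  pair
c3: i5&i6 and;sub  pair
c4: i7 blt  no-port BR/BR
c5: i8&i9 bne;xor  pair
c6: i10&i11 ld;xor  pair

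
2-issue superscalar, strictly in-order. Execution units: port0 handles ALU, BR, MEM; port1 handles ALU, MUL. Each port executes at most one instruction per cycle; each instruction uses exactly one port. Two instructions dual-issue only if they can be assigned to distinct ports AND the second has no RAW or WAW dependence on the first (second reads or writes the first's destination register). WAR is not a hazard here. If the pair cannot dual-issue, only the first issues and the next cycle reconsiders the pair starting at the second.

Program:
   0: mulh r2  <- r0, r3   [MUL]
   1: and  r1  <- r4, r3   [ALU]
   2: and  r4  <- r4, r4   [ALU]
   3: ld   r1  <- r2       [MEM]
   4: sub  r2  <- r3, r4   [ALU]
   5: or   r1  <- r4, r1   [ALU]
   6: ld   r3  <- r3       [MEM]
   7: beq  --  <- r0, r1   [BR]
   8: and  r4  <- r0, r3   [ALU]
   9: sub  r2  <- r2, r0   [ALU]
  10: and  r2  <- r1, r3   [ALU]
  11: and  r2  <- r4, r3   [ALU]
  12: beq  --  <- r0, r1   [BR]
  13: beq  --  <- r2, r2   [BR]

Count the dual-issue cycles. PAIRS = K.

PAIRS = 5

  cy0 -> i0&i1 (mulh and) 2-wide
  cy1 -> i2&i3 (and ld) 2-wide
  cy2 -> i4&i5 (sub or) 2-wide
  cy3 -> i6 (ld) no-port MEM/BR
  cy4 -> i7&i8 (beq and) 2-wide
  cy5 -> i9 (sub) WAW r2
  cy6 -> i10 (and) WAW r2
  cy7 -> i11&i12 (and beq) 2-wide
  cy8 -> i13 (beq) tail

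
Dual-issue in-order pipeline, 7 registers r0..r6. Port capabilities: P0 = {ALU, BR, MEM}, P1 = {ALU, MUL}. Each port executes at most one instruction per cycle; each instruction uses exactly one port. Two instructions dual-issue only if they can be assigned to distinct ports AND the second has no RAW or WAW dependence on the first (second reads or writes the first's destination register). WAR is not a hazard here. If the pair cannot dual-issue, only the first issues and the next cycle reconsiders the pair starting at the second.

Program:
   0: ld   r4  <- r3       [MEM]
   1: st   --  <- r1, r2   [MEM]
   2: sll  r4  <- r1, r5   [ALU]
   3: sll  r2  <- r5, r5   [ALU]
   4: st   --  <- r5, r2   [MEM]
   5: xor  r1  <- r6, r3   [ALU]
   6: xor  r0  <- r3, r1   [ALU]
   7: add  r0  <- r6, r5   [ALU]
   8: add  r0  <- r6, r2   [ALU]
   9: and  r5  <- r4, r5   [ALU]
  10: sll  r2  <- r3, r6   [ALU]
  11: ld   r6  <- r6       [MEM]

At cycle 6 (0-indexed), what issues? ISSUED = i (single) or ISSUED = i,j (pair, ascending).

c0: i0 ld  no-port MEM/MEM
c1: i1&i2 st;sll  dual
c2: i3 sll  RAW r2
c3: i4&i5 st;xor  dual
c4: i6 xor  WAW r0
c5: i7 add  WAW r0
c6: i8&i9 add;and  dual
c7: i10&i11 sll;ld  dual

ISSUED = 8,9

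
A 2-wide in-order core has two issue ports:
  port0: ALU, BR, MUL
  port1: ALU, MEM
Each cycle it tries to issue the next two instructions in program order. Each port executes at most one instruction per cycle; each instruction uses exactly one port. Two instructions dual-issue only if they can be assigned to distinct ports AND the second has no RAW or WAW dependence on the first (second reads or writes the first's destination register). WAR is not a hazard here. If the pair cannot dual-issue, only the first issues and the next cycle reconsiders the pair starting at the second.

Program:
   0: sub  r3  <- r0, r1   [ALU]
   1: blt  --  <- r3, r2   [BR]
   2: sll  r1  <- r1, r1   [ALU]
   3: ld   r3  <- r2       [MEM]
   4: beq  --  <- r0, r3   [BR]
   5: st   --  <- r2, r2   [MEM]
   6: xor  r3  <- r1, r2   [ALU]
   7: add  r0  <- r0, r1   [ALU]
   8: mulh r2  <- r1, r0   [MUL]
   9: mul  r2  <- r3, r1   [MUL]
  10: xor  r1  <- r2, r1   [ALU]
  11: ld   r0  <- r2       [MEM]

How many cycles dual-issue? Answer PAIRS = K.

PAIRS = 4

t=0 i0:sub.ALU ; RAW r3
t=1 i1/i2:blt.BR/sll.ALU ; pair
t=2 i3:ld.MEM ; RAW r3
t=3 i4/i5:beq.BR/st.MEM ; pair
t=4 i6/i7:xor.ALU/add.ALU ; pair
t=5 i8:mulh.MUL ; no-port MUL/MUL
t=6 i9:mul.MUL ; RAW r2
t=7 i10/i11:xor.ALU/ld.MEM ; pair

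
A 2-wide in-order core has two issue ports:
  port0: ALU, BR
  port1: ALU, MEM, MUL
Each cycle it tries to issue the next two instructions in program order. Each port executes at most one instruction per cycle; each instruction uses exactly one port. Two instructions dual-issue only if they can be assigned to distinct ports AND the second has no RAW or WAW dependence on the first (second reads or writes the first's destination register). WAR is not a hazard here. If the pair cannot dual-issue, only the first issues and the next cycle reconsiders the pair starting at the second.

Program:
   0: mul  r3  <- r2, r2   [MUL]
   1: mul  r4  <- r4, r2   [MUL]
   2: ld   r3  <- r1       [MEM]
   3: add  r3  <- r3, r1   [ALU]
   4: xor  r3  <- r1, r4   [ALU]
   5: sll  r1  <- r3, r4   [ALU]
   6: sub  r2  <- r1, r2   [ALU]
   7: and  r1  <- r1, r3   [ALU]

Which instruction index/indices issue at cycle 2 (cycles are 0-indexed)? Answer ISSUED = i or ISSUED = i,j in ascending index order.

0. mul.MUL @i0  | no-port MUL/MUL
1. mul.MUL @i1  | no-port MUL/MEM
2. ld.MEM @i2  | RAW+WAW r3
3. add.ALU @i3  | WAW r3
4. xor.ALU @i4  | RAW r3
5. sll.ALU @i5  | RAW r1
6. sub.ALU+and.ALU @i6+i7  | 2-wide

ISSUED = 2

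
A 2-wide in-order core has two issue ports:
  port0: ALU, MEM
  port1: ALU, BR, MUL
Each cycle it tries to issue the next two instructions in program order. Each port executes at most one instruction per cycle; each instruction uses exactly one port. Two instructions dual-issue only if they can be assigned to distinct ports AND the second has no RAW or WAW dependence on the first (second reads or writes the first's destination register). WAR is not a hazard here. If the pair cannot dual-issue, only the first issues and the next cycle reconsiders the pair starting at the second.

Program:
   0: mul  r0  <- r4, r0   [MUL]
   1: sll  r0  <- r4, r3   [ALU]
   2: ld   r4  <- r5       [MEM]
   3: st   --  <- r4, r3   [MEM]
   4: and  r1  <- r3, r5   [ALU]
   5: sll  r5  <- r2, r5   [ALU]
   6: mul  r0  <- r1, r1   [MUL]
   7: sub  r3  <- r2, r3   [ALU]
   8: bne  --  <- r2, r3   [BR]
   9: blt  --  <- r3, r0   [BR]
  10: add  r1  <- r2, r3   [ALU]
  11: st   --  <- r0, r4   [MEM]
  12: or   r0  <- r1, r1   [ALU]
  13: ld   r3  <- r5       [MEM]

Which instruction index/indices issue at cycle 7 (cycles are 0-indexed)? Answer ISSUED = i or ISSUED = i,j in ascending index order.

0. mul @i0  | WAW r0
1. sll/ld @i1,i2  | dual
2. st/and @i3,i4  | dual
3. sll/mul @i5,i6  | dual
4. sub @i7  | RAW r3
5. bne @i8  | no-port BR/BR
6. blt/add @i9,i10  | dual
7. st/or @i11,i12  | dual
8. ld @i13  | tail

ISSUED = 11,12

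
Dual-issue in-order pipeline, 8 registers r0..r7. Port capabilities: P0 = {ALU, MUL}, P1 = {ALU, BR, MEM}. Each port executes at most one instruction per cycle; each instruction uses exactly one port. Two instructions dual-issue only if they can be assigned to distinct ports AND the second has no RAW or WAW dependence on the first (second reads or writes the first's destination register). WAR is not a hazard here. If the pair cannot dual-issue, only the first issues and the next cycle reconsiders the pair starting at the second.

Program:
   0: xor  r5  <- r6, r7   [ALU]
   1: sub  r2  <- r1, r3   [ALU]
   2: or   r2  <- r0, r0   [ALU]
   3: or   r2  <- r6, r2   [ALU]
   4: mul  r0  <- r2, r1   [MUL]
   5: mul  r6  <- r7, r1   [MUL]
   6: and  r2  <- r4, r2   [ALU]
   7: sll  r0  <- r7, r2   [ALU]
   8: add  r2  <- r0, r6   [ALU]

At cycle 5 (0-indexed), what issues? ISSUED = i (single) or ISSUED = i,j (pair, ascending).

[0] i0&i1  xor+sub  -- pair
[1] i2  or  -- RAW+WAW r2
[2] i3  or  -- RAW r2
[3] i4  mul  -- no-port MUL/MUL
[4] i5&i6  mul+and  -- pair
[5] i7  sll  -- RAW r0
[6] i8  add  -- tail

ISSUED = 7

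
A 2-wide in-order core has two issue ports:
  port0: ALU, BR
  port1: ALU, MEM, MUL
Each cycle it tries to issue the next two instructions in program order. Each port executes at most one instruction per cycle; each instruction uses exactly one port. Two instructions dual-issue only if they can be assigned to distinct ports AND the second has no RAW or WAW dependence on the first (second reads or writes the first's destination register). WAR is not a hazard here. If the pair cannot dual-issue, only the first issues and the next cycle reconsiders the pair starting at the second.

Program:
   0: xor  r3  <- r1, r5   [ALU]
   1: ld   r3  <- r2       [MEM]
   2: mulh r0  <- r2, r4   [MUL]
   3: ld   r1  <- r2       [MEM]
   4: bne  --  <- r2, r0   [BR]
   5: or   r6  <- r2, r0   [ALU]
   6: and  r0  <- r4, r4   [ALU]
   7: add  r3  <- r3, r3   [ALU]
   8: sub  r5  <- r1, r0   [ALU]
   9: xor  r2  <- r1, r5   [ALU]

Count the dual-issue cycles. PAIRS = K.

PAIRS = 3

  cy0 -> i0 (xor.ALU) WAW r3
  cy1 -> i1 (ld.MEM) no-port MEM/MUL
  cy2 -> i2 (mulh.MUL) no-port MUL/MEM
  cy3 -> i3&i4 (ld.MEM;bne.BR) dual
  cy4 -> i5&i6 (or.ALU;and.ALU) dual
  cy5 -> i7&i8 (add.ALU;sub.ALU) dual
  cy6 -> i9 (xor.ALU) tail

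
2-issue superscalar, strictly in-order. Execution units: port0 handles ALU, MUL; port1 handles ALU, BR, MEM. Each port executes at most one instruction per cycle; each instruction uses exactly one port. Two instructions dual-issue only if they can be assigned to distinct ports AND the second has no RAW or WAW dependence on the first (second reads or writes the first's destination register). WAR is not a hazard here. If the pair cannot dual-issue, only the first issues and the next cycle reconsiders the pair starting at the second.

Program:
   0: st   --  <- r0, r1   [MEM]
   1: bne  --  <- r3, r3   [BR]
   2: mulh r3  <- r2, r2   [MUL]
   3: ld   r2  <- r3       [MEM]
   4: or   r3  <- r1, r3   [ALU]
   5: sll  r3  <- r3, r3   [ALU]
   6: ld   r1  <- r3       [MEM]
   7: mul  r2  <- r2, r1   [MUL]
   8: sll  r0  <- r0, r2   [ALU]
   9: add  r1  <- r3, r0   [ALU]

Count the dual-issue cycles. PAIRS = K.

PAIRS = 2

  cy0 -> i0 (st) no-port MEM/BR
  cy1 -> i1+i2 (bne/mulh) 2-wide
  cy2 -> i3+i4 (ld/or) 2-wide
  cy3 -> i5 (sll) RAW r3
  cy4 -> i6 (ld) RAW r1
  cy5 -> i7 (mul) RAW r2
  cy6 -> i8 (sll) RAW r0
  cy7 -> i9 (add) tail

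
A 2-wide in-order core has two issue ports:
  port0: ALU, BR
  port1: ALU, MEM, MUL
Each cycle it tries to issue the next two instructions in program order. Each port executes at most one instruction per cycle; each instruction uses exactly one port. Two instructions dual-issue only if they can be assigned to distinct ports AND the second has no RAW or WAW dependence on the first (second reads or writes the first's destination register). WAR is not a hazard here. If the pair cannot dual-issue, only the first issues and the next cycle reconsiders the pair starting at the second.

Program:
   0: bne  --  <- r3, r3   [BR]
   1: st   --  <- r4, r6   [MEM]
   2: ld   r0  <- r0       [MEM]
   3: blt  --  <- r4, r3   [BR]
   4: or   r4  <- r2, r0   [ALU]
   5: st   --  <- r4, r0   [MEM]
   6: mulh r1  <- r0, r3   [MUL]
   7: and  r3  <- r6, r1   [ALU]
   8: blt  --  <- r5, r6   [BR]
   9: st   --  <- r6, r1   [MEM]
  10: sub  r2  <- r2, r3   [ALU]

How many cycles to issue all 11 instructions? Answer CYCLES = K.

CYCLES = 7

[0] i0,i1  bne st  -- 2-wide
[1] i2,i3  ld blt  -- 2-wide
[2] i4  or  -- RAW r4
[3] i5  st  -- no-port MEM/MUL
[4] i6  mulh  -- RAW r1
[5] i7,i8  and blt  -- 2-wide
[6] i9,i10  st sub  -- 2-wide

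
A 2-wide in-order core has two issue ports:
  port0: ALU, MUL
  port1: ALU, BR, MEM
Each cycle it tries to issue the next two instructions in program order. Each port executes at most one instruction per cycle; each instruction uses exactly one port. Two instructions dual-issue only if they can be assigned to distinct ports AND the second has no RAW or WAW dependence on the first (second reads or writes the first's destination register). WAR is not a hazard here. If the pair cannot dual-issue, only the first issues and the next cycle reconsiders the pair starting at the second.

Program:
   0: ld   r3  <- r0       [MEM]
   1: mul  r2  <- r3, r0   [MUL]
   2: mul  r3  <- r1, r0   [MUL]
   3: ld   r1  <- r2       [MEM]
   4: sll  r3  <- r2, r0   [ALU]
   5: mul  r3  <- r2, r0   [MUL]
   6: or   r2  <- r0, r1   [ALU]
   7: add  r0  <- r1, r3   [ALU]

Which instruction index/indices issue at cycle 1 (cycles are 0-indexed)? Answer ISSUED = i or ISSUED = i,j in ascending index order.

ISSUED = 1

t=0 i0:ld ; RAW r3
t=1 i1:mul ; no-port MUL/MUL
t=2 i2,i3:mul+ld ; pair
t=3 i4:sll ; WAW r3
t=4 i5,i6:mul+or ; pair
t=5 i7:add ; tail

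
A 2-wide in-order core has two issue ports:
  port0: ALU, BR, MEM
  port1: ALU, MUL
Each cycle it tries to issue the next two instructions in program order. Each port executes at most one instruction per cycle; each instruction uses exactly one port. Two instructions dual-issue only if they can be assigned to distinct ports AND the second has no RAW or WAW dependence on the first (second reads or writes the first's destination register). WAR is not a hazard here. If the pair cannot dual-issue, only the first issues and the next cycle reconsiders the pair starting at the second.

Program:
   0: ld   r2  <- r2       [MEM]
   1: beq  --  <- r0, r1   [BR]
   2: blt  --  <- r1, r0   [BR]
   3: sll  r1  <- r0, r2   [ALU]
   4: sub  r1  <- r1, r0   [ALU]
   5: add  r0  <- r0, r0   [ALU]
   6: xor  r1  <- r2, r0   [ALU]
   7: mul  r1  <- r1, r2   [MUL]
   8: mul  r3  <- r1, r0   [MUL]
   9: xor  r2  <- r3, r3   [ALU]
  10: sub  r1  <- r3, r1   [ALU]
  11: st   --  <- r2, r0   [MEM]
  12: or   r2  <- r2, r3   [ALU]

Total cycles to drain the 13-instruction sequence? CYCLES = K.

CYCLES = 9

#0 head=0: ld.MEM i0 no-port MEM/BR
#1 head=1: beq.BR i1 no-port BR/BR
#2 head=2: blt.BR+sll.ALU i2+i3 pair
#3 head=4: sub.ALU+add.ALU i4+i5 pair
#4 head=6: xor.ALU i6 RAW+WAW r1
#5 head=7: mul.MUL i7 no-port MUL/MUL
#6 head=8: mul.MUL i8 RAW r3
#7 head=9: xor.ALU+sub.ALU i9+i10 pair
#8 head=11: st.MEM+or.ALU i11+i12 pair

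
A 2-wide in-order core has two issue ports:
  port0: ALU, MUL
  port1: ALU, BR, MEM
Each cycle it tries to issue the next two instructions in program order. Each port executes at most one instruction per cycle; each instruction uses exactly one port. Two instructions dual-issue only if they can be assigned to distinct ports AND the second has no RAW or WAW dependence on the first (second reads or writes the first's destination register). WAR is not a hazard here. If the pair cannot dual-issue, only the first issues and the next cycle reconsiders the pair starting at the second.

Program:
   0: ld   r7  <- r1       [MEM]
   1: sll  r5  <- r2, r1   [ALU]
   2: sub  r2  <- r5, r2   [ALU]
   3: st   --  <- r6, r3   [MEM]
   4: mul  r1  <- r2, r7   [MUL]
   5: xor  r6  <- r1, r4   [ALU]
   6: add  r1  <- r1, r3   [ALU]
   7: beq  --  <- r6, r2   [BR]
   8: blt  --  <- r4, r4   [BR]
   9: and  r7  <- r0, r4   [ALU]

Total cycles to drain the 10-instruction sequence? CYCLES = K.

CYCLES = 6

0. ld/sll @i0+i1  | pair
1. sub/st @i2+i3  | pair
2. mul @i4  | RAW r1
3. xor/add @i5+i6  | pair
4. beq @i7  | no-port BR/BR
5. blt/and @i8+i9  | pair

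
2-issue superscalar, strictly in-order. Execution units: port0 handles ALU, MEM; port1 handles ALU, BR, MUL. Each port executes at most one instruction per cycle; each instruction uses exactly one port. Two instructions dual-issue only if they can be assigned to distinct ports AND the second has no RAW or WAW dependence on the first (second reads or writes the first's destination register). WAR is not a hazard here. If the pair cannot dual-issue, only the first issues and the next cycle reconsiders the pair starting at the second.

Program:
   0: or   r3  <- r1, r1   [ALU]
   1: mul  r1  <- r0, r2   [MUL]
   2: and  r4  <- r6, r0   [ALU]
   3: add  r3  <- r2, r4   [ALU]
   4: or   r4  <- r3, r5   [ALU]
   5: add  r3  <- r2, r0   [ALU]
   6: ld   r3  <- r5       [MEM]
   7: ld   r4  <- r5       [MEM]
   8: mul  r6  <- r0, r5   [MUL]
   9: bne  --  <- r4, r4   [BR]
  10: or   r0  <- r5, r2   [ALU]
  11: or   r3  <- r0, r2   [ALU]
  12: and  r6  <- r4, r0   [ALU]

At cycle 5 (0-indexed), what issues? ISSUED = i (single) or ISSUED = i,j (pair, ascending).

  cy0 -> i0/i1 (or.ALU;mul.MUL) 2-wide
  cy1 -> i2 (and.ALU) RAW r4
  cy2 -> i3 (add.ALU) RAW r3
  cy3 -> i4/i5 (or.ALU;add.ALU) 2-wide
  cy4 -> i6 (ld.MEM) no-port MEM/MEM
  cy5 -> i7/i8 (ld.MEM;mul.MUL) 2-wide
  cy6 -> i9/i10 (bne.BR;or.ALU) 2-wide
  cy7 -> i11/i12 (or.ALU;and.ALU) 2-wide

ISSUED = 7,8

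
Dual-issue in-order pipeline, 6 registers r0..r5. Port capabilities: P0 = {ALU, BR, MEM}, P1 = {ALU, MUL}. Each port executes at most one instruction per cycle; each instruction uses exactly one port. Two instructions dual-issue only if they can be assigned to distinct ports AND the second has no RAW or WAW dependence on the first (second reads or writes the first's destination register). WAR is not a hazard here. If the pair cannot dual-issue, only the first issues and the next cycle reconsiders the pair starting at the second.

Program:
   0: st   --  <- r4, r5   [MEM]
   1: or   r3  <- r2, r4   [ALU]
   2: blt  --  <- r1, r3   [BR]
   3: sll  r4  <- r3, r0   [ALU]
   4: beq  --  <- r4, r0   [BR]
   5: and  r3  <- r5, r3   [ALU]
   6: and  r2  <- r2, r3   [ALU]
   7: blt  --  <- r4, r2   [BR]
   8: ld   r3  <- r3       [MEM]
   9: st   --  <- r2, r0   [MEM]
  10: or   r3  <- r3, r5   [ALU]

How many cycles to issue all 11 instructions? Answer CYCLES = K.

CYCLES = 7

  cy0 -> i0+i1 (st/or) dual
  cy1 -> i2+i3 (blt/sll) dual
  cy2 -> i4+i5 (beq/and) dual
  cy3 -> i6 (and) RAW r2
  cy4 -> i7 (blt) no-port BR/MEM
  cy5 -> i8 (ld) no-port MEM/MEM
  cy6 -> i9+i10 (st/or) dual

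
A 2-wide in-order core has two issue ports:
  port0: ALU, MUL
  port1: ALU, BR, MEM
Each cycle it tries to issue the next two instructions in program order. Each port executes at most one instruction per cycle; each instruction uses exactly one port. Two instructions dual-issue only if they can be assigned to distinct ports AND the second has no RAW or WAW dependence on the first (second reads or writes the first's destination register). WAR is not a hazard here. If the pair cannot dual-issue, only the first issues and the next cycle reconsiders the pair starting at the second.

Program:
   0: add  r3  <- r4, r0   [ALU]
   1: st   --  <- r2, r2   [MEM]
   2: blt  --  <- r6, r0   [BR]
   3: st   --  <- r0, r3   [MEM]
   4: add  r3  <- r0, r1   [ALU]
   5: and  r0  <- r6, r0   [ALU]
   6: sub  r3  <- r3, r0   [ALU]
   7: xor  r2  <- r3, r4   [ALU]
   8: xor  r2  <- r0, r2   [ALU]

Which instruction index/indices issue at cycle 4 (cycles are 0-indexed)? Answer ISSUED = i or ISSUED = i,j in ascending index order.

t=0 i0+i1:add.ALU/st.MEM ; pair
t=1 i2:blt.BR ; no-port BR/MEM
t=2 i3+i4:st.MEM/add.ALU ; pair
t=3 i5:and.ALU ; RAW r0
t=4 i6:sub.ALU ; RAW r3
t=5 i7:xor.ALU ; RAW+WAW r2
t=6 i8:xor.ALU ; tail

ISSUED = 6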